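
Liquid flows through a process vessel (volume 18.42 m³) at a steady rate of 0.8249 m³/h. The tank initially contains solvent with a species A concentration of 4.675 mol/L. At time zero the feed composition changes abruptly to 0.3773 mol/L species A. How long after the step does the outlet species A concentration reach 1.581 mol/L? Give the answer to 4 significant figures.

Species balance on the tank: V dC/dt = Q(C_in − C), so τ = V/Q = 22.3300 h.
C(t) = C_in + (C₀ − C_in) e^(−t/τ). Set C = 1.581 and solve for t:
e^(−t/τ) = (C − C_in)/(C₀ − C_in) = (1.581 − 0.3773)/(4.675 − 0.3773) = 0.280080
t = −τ ln(…) = 22.3300 × 1.27268 = 28.4189 h.

28.42 h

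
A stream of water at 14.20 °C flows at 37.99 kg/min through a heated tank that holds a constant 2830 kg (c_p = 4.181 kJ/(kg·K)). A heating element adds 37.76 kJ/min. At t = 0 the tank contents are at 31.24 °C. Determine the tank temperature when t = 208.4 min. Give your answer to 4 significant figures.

15.46 °C

M c_p dT/dt = ṁ c_p (T_in − T) + Q̇.
Rearrange: dT/dt = (T_ss − T)/τ with τ = M/ṁ = 74.4933 min and T_ss = T_in + Q̇/(ṁ c_p) = 14.4377 °C.
T approaches T_ss exponentially: T(t) = T_ss + (T₀ − T_ss) e^(−t/τ).
T(208.4) = 14.4377 + (16.8023)·e^(−208.4/74.4933) = 14.4377 + (16.8023)·0.0609582 = 15.4620 °C.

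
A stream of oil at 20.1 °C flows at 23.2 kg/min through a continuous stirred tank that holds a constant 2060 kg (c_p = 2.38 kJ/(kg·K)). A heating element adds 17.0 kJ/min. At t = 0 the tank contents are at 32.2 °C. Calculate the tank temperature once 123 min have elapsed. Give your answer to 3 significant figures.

23.4 °C

M c_p dT/dt = ṁ c_p (T_in − T) + Q̇.
τ = M/ṁ = 88.793 min; T_ss = T_in + Q̇/(ṁ c_p) = 20.1 + 17.0/(23.2·2.38) = 20.408 °C.
This is linear first-order; T(t) = T_ss + (T₀ − T_ss) e^(−t/τ).
T(123) = 20.408 + (11.792)·e^(−123/88.793) = 20.408 + (11.792)·0.25026 = 23.359 °C.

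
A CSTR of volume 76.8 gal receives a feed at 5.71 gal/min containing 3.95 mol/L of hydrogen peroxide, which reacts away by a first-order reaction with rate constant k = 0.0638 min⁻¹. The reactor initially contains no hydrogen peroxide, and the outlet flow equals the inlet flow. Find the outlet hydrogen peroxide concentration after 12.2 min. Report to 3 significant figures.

1.73 mol/L

Species balance: V dC/dt = Q C_in − Q C − k V C.
This is linear with rate a = Q/V + k = 0.13815 min⁻¹.
C_ss = Q C_in/(Q + kV) = 2.1258 mol/L; C(t) = C_ss + (C₀ − C_ss) e^(−a t).
C(12.2) = 2.1258 + (-2.1258)·e^(−0.13815·12.2) = 2.1258 + (-2.1258)·0.18537 = 1.7318 mol/L.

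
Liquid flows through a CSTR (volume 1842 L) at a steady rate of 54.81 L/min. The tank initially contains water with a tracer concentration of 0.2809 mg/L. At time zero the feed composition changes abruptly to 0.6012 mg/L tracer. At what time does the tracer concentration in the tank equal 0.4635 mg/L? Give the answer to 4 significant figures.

Species balance: V dC/dt = Q(C_in − C) ⇒ τ = V/Q = 33.6070 min.
C(t) = C_in + (C₀ − C_in) e^(−t/τ). Set C = 0.4635 and solve for t:
e^(−t/τ) = (C − C_in)/(C₀ − C_in) = (0.4635 − 0.6012)/(0.2809 − 0.6012) = 0.429909
t = −τ ln(…) = 33.6070 × 0.844181 = 28.3704 min.

28.37 min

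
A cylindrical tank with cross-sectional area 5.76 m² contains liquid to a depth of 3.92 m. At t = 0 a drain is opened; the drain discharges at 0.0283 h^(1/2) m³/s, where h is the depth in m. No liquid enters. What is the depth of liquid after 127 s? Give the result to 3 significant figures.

A dh/dt = −Q_out = −0.0283 √h.
∫ h^(−1/2) dh = −(0.0283/A) ∫ dt, giving 2√h = 2√h₀ − (0.0283/A) t.
√h = √3.92 − 0.0283·127/(2·5.76) = 1.9799 − 0.31199 = 1.6679.
h = 1.6679² = 2.7819 m.

2.78 m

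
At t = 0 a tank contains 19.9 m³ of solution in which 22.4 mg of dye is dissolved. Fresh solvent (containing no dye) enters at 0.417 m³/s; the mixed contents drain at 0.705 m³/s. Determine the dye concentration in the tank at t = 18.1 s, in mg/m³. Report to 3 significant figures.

Let m(t) be the amount of dye. Volume: V(t) = V₀ + (Q_in − Q_out) t = 19.9 − 0.28800 t; V(18.1) = 14.687 m³.
No dye enters, so dm/dt = −Q_out · (m/V).
Separate: dm/m = −Q_out dt/V(t) ⇒ ln(m/m₀) = −(Q_out/(Q_in−Q_out)) ln(V/V₀).
m = m₀ (V₀/V)^(Q_out/(Q_in−Q_out)) = 22.4 × (19.9/14.687)^(-2.4479) = 10.650 mg.
C = m/V = 10.650/14.687 = 0.72509 mg/m³.

0.725 mg/m³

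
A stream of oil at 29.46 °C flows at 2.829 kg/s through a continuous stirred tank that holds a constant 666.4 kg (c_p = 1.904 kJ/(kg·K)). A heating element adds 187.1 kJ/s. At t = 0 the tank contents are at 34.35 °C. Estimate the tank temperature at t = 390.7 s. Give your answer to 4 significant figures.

M c_p dT/dt = ṁ c_p (T_in − T) + Q̇.
Rearrange: dT/dt = (T_ss − T)/τ with τ = M/ṁ = 235.560 s and T_ss = T_in + Q̇/(ṁ c_p) = 64.1955 °C.
Solution: T(t) = T_ss + (T₀ − T_ss) e^(−t/τ).
T(390.7) = 64.1955 + (-29.8455)·e^(−390.7/235.560) = 64.1955 + (-29.8455)·0.190406 = 58.5128 °C.

58.51 °C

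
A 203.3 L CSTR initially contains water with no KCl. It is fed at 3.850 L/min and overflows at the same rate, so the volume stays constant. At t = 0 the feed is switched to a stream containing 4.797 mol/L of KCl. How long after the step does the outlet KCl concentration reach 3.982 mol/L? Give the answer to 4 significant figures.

93.60 min

Mass balance on the solute (V constant): V dC/dt = Q(C_in − C), so τ = V/Q = 52.8052 min.
C(t) = C_in + (C₀ − C_in) e^(−t/τ). Set C = 3.982 and solve for t:
e^(−t/τ) = (C − C_in)/(C₀ − C_in) = (3.982 − 4.797)/(0 − 4.797) = 0.169898
t = −τ ln(…) = 52.8052 × 1.77256 = 93.6003 min.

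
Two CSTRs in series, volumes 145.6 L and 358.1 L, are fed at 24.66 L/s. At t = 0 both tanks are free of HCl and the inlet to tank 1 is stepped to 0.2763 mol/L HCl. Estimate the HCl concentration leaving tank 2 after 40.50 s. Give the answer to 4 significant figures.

Each tank obeys Vᵢ dCᵢ/dt = Q(Cᵢ₋₁ − Cᵢ), so τᵢ = Vᵢ/Q.
τ₁ = 145.6/24.66 = 5.90430 s; τ₂ = 358.1/24.66 = 14.5215 s.
Solving the cascade with C₁(0)=C₂(0)=0 gives C₂(t) = C_in[1 − (τ₁ e^(−t/τ₁) − τ₂ e^(−t/τ₂))/(τ₁ − τ₂)].
At t = 40.50: e^(−t/τ₁) = 0.00104953, e^(−t/τ₂) = 0.0614845.
C₂ = 0.2763·[1 − (5.90430·0.00104953 − 14.5215·0.0614845)/(-8.61719)] = 0.2763·0.897107 = 0.247871 mol/L.

0.2479 mol/L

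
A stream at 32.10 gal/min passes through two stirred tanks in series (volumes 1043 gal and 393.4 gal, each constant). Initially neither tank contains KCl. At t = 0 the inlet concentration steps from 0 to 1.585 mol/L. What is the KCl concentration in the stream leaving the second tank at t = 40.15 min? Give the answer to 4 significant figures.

Species balance on tank i: dCᵢ/dt = (Cᵢ₋₁ − Cᵢ)/τᵢ with τᵢ = Vᵢ/Q.
τ₁ = 1043/32.10 = 32.4922 min; τ₂ = 393.4/32.10 = 12.2555 min.
Tank 1: C₁ = C_in(1 − e^(−t/τ₁)). Tank 2 (τ₁ ≠ τ₂): C₂ = C_in[1 − (τ₁ e^(−t/τ₁) − τ₂ e^(−t/τ₂))/(τ₁ − τ₂)].
At t = 40.15: e^(−t/τ₁) = 0.290637, e^(−t/τ₂) = 0.0377756.
C₂ = 1.585·[1 − (32.4922·0.290637 − 12.2555·0.0377756)/(20.2368)] = 1.585·0.556229 = 0.881624 mol/L.

0.8816 mol/L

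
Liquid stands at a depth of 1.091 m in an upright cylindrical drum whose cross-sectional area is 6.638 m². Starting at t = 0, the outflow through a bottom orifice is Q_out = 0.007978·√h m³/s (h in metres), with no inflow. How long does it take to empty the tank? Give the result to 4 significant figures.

1738 s

Unsteady balance on liquid volume: A dh/dt = −0.007978 √h.
This is separable: 2 d(√h)/dt = −0.007978/A, so √h = √h₀ − (0.007978/(2A)) t.
Tank is empty when √h = 0: t_empty = 2A√h₀/0.007978.
t_empty = 2·6.638·√1.091/0.007978 = 13.2760·1.04451/0.007978 = 1738.14 s.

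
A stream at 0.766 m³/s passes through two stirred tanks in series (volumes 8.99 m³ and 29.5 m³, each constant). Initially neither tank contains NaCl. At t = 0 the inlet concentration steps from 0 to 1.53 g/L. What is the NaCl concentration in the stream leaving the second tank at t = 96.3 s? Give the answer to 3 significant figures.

1.35 g/L

Time constants: τᵢ = Vᵢ/Q for each well-mixed tank.
τ₁ = 8.99/0.766 = 11.736 s; τ₂ = 29.5/0.766 = 38.512 s.
Tank 1: C₁ = C_in(1 − e^(−t/τ₁)). Tank 2 (τ₁ ≠ τ₂): C₂ = C_in[1 − (τ₁ e^(−t/τ₁) − τ₂ e^(−t/τ₂))/(τ₁ − τ₂)].
At t = 96.3: e^(−t/τ₁) = 0.00027320, e^(−t/τ₂) = 0.082041.
C₂ = 1.53·[1 − (11.736·0.00027320 − 38.512·0.082041)/(-26.775)] = 1.53·0.88212 = 1.3496 g/L.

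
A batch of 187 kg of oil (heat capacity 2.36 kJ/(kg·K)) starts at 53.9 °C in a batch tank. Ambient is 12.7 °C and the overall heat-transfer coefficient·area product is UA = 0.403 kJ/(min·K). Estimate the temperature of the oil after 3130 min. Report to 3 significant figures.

15.1 °C

M c_p dT/dt = −UA(T − T_amb).
dT/dt = (T_ss − T)/τ with T_ss = T_amb = 12.700 °C, τ = M c_p/UA = 187·2.36/0.403 = 1095.1 min.
T approaches T_ss exponentially: T(t) = T_ss + (T₀ − T_ss) e^(−t/τ).
T(3130) = 12.700 + (41.200)·0.057371 = 15.064 °C.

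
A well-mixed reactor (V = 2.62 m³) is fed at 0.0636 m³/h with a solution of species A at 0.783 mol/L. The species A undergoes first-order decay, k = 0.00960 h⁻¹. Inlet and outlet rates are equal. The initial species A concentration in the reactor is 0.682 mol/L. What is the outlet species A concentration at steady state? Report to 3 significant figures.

Species balance: V dC/dt = Q C_in − Q C − k V C.
At steady state: 0 = Q C_in − (Q + kV) C_ss, so C_ss = Q C_in/(Q + kV).
C_ss = 0.0636·0.783/(0.0636 + 0.00960·2.62) = 0.049799/0.088752 = 0.56110 mol/L.

0.561 mol/L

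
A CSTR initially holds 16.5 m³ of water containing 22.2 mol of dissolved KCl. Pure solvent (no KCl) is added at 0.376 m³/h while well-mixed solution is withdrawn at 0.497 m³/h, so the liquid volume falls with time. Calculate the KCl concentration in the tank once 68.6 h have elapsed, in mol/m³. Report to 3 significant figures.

Let m(t) be the amount of KCl. Volume: V(t) = V₀ + (Q_in − Q_out) t = 16.5 − 0.12100 t; V(68.6) = 8.1994 m³.
No KCl enters, so dm/dt = −Q_out · (m/V).
dm/m = −Q_out dt/(V₀ − 0.12100 t); integrating gives ln(m/m₀) = −(Q_out/(Q_in−Q_out)) ln(V/V₀).
m = m₀ (V₀/V)^(Q_out/(Q_in−Q_out)) = 22.2 × (16.5/8.1994)^(-4.1074) = 1.2558 mol.
C = m/V = 1.2558/8.1994 = 0.15316 mol/m³.

0.153 mol/m³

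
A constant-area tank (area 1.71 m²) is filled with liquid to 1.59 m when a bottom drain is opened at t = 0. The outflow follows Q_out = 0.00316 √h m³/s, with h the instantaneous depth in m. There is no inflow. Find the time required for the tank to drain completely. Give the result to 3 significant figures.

1360 s

A dh/dt = −Q_out = −0.00316 √h.
∫ h^(−1/2) dh = −(0.00316/A) ∫ dt, giving 2√h = 2√h₀ − (0.00316/A) t.
Tank is empty when √h = 0: t_empty = 2A√h₀/0.00316.
t_empty = 2·1.71·√1.59/0.00316 = 3.4200·1.2610/0.00316 = 1364.7 s.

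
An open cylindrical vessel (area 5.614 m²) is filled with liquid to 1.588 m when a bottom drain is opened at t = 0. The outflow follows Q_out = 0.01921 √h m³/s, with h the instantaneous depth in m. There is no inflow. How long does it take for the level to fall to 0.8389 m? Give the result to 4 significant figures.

Unsteady balance on liquid volume: A dh/dt = −0.01921 √h.
∫ h^(−1/2) dh = −(0.01921/A) ∫ dt, giving 2√h = 2√h₀ − (0.01921/A) t.
t = 2A(√h₀ − √h)/0.01921 = 2·5.614·(√1.588 − √0.8389)/0.01921
  = 11.2280 × (1.26016 − 0.915915) / 0.01921 = 201.206 s.

201.2 s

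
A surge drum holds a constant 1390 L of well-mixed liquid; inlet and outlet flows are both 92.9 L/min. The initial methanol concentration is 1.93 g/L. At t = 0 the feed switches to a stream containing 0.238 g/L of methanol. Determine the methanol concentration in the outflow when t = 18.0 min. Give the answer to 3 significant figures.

Mass balance on the solute (V constant): V dC/dt = Q(C_in − C).
So dC/dt = (C_in − C)/τ with τ = V/Q = 1390/92.9 = 14.962 min.
This is linear first-order; C(t) = C_in + (C₀ − C_in) e^(−t/τ).
C(18.0) = 0.238 + (1.93 − 0.238)·e^(−18.0/14.962) = 0.238 + (1.6920)·0.30029 = 0.74608 g/L.

0.746 g/L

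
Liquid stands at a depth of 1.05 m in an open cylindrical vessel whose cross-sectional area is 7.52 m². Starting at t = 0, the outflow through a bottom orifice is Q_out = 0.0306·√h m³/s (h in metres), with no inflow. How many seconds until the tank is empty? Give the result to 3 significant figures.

504 s

A dh/dt = −Q_out = −0.0306 √h.
∫ h^(−1/2) dh = −(0.0306/A) ∫ dt, giving 2√h = 2√h₀ − (0.0306/A) t.
Tank is empty when √h = 0: t_empty = 2A√h₀/0.0306.
t_empty = 2·7.52·√1.05/0.0306 = 15.040·1.0247/0.0306 = 503.64 s.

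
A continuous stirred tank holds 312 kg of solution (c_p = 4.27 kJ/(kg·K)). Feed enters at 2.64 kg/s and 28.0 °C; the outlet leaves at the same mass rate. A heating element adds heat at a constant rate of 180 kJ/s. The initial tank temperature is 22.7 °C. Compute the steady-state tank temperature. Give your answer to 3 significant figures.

44.0 °C

Unsteady energy balance on the tank contents: M c_p dT/dt = ṁ c_p (T_in − T) + 180.
At steady state dT/dt = 0 ⇒ T_ss = T_in + Q̇/(ṁ c_p) = 28.0 + 180/(2.64·4.27) = 43.968 °C.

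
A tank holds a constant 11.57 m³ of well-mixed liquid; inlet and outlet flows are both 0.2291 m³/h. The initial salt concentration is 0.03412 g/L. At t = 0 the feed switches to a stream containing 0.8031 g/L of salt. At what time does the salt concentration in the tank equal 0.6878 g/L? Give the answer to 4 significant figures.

Unsteady species balance (constant V, well mixed): V dC/dt = Q(C_in − C), so τ = V/Q = 50.5020 h.
C(t) = C_in + (C₀ − C_in) e^(−t/τ). Set C = 0.6878 and solve for t:
e^(−t/τ) = (C − C_in)/(C₀ − C_in) = (0.6878 − 0.8031)/(0.03412 − 0.8031) = 0.149939
t = −τ ln(…) = 50.5020 × 1.89753 = 95.8289 h.

95.83 h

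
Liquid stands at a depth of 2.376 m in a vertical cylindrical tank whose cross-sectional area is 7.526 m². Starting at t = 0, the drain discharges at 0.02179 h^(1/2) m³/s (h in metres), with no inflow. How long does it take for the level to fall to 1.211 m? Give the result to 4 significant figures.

304.6 s

With no inflow, A dh/dt = −0.02179 √h.
∫ h^(−1/2) dh = −(0.02179/A) ∫ dt, giving 2√h = 2√h₀ − (0.02179/A) t.
t = 2A(√h₀ − √h)/0.02179 = 2·7.526·(√2.376 − √1.211)/0.02179
  = 15.0520 × (1.54143 − 1.10045) / 0.02179 = 304.614 s.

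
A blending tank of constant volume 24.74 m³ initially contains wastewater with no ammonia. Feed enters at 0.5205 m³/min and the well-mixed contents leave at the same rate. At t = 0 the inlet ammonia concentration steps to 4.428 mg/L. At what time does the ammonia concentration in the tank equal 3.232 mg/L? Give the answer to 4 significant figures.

Species balance: V dC/dt = Q(C_in − C) ⇒ τ = V/Q = 47.5312 min.
C(t) = C_in + (C₀ − C_in) e^(−t/τ). Set C = 3.232 and solve for t:
e^(−t/τ) = (C − C_in)/(C₀ − C_in) = (3.232 − 4.428)/(0 − 4.428) = 0.270099
t = −τ ln(…) = 47.5312 × 1.30897 = 62.2167 min.

62.22 min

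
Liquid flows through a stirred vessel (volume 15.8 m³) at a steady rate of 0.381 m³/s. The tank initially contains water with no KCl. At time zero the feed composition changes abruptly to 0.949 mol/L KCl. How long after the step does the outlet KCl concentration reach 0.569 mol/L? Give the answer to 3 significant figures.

38.0 s

Accumulation = in − out for the solute gives V dC/dt = Q(C_in − C), so τ = V/Q = 41.470 s.
C(t) = C_in + (C₀ − C_in) e^(−t/τ). Set C = 0.569 and solve for t:
e^(−t/τ) = (C − C_in)/(C₀ − C_in) = (0.569 − 0.949)/(0 − 0.949) = 0.40042
t = −τ ln(…) = 41.470 × 0.91524 = 37.955 s.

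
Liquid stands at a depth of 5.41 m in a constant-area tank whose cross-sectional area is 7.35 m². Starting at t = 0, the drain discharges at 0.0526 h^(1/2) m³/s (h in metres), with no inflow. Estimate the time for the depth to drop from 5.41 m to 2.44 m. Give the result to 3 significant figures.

A dh/dt = −Q_out = −0.0526 √h.
Separate and integrate: 2(√h − √h₀) = −(0.0526/A) t.
t = 2A(√h₀ − √h)/0.0526 = 2·7.35·(√5.41 − √2.44)/0.0526
  = 14.700 × (2.3259 − 1.5620) / 0.0526 = 213.48 s.

213 s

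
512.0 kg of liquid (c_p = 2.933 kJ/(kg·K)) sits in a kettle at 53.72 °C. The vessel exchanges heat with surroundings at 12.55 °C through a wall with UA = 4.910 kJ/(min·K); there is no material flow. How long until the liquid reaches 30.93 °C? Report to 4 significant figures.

M c_p dT/dt = −UA(T − T_amb).
τ = M c_p/UA = 305.844 min; T_ss = T_amb = 12.5500 °C.
T(t) = T_ss + (T₀ − T_ss)e^(−t/τ); set T = 30.93:
t = −τ ln[(T − T_ss)/(T₀ − T_ss)] = −305.844 · ln(0.446442) = 246.647 min.

246.6 min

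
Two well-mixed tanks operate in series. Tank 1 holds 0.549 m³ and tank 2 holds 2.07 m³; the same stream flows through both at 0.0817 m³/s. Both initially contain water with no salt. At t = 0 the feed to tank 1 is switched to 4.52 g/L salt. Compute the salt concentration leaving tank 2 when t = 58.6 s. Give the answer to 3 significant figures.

Time constants: τᵢ = Vᵢ/Q for each well-mixed tank.
τ₁ = 0.549/0.0817 = 6.7197 s; τ₂ = 2.07/0.0817 = 25.337 s.
Solving the cascade with C₁(0)=C₂(0)=0 gives C₂(t) = C_in[1 − (τ₁ e^(−t/τ₁) − τ₂ e^(−t/τ₂))/(τ₁ − τ₂)].
At t = 58.6: e^(−t/τ₁) = 0.00016319, e^(−t/τ₂) = 0.098978.
C₂ = 4.52·[1 − (6.7197·0.00016319 − 25.337·0.098978)/(-18.617)] = 4.52·0.86536 = 3.9114 g/L.

3.91 g/L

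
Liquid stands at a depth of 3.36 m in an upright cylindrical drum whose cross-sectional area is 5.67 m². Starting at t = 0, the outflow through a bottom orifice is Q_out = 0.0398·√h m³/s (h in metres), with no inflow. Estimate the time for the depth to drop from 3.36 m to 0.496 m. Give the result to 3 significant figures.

322 s

Unsteady balance on liquid volume: A dh/dt = −0.0398 √h.
∫ h^(−1/2) dh = −(0.0398/A) ∫ dt, giving 2√h = 2√h₀ − (0.0398/A) t.
t = 2A(√h₀ − √h)/0.0398 = 2·5.67·(√3.36 − √0.496)/0.0398
  = 11.340 × (1.8330 − 0.70427) / 0.0398 = 321.61 s.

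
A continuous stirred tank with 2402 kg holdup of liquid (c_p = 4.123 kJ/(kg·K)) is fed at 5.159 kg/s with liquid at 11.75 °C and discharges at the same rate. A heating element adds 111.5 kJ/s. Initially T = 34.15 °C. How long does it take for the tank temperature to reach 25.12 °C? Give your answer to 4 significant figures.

347.9 s

Heat balance on the well-mixed liquid: M c_p dT/dt = ṁ c_p (T_in − T) + 111.5.
τ = M/ṁ = 465.594 s; T_ss = T_in + Q̇/(ṁ c_p) = 16.9920 °C.
T(t) = T_ss + (T₀ − T_ss) e^(−t/τ). Set T = 25.12:
e^(−t/τ) = (25.12 − 16.9920)/(34.15 − 16.9920) = 0.473715
t = −465.594 · ln(0.473715) = 347.868 s.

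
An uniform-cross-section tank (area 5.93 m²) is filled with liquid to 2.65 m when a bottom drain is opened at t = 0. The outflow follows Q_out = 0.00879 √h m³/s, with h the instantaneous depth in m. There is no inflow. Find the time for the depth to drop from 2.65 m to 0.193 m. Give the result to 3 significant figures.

1600 s

With no inflow, A dh/dt = −0.00879 √h.
Separate and integrate: 2(√h − √h₀) = −(0.00879/A) t.
t = 2A(√h₀ − √h)/0.00879 = 2·5.93·(√2.65 − √0.193)/0.00879
  = 11.860 × (1.6279 − 0.43932) / 0.00879 = 1603.7 s.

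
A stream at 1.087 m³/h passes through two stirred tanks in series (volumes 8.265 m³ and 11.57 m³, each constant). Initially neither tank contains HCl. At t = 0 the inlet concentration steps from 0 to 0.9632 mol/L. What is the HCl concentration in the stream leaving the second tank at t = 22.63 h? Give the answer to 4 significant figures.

Species balance on tank i: dCᵢ/dt = (Cᵢ₋₁ − Cᵢ)/τᵢ with τᵢ = Vᵢ/Q.
τ₁ = 8.265/1.087 = 7.60350 h; τ₂ = 11.57/1.087 = 10.6440 h.
Solving the cascade with C₁(0)=C₂(0)=0 gives C₂(t) = C_in[1 − (τ₁ e^(−t/τ₁) − τ₂ e^(−t/τ₂))/(τ₁ − τ₂)].
At t = 22.63: e^(−t/τ₁) = 0.0509830, e^(−t/τ₂) = 0.119303.
C₂ = 0.9632·[1 − (7.60350·0.0509830 − 10.6440·0.119303)/(-3.04048)] = 0.9632·0.709844 = 0.683722 mol/L.

0.6837 mol/L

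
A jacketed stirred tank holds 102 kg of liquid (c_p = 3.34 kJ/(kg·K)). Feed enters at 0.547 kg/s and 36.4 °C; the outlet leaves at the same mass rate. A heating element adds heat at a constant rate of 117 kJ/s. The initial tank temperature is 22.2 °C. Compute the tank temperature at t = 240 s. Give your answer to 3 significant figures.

Unsteady energy balance on the tank contents: M c_p dT/dt = ṁ c_p (T_in − T) + 117.
τ = M/ṁ = 186.47 s; T_ss = T_in + Q̇/(ṁ c_p) = 36.4 + 117/(0.547·3.34) = 100.44 °C.
This is linear first-order; T(t) = T_ss + (T₀ − T_ss) e^(−t/τ).
T(240) = 100.44 + (-78.240)·e^(−240/186.47) = 100.44 + (-78.240)·0.27608 = 78.839 °C.

78.8 °C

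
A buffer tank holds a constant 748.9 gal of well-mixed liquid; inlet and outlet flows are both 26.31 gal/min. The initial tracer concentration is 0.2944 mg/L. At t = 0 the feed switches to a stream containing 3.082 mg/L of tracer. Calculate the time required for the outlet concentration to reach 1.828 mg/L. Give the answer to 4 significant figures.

Mass balance on the solute (V constant): V dC/dt = Q(C_in − C), so τ = V/Q = 28.4645 min.
C(t) = C_in + (C₀ − C_in) e^(−t/τ). Set C = 1.828 and solve for t:
e^(−t/τ) = (C − C_in)/(C₀ − C_in) = (1.828 − 3.082)/(0.2944 − 3.082) = 0.449849
t = −τ ln(…) = 28.4645 × 0.798843 = 22.7386 min.

22.74 min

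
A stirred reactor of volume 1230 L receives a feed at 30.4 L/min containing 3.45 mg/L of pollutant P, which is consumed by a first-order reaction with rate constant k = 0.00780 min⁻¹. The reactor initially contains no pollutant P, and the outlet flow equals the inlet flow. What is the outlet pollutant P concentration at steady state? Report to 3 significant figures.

2.62 mg/L

V dC/dt = Q(C_in − C) − k V C.
Steady state (dC/dt = 0): C_ss = Q C_in/(Q + kV) = C_in/(1 + kV/Q).
C_ss = 30.4·3.45/(30.4 + 0.00780·1230) = 104.88/39.994 = 2.6224 mg/L.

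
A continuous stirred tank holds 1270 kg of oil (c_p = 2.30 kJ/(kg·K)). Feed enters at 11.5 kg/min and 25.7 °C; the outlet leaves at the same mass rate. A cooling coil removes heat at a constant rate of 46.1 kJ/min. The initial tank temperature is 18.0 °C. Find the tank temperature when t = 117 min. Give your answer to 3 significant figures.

M c_p dT/dt = ṁ c_p (T_in − T) − Q̇.
τ = M/ṁ = 110.43 min; T_ss = T_in − Q̇/(ṁ c_p) = 25.7 − 46.1/(11.5·2.30) = 23.957 °C.
T approaches T_ss exponentially: T(t) = T_ss + (T₀ − T_ss) e^(−t/τ).
T(117) = 23.957 + (-5.9571)·e^(−117/110.43) = 23.957 + (-5.9571)·0.34665 = 21.892 °C.

21.9 °C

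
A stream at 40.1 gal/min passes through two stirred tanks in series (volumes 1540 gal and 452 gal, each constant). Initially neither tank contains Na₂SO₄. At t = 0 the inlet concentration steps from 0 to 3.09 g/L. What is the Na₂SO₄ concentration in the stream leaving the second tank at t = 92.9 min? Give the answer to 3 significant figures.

Time constants: τᵢ = Vᵢ/Q for each well-mixed tank.
τ₁ = 1540/40.1 = 38.404 min; τ₂ = 452/40.1 = 11.272 min.
Solving the cascade with C₁(0)=C₂(0)=0 gives C₂(t) = C_in[1 − (τ₁ e^(−t/τ₁) − τ₂ e^(−t/τ₂))/(τ₁ − τ₂)].
At t = 92.9: e^(−t/τ₁) = 0.089009, e^(−t/τ₂) = 0.00026341.
C₂ = 3.09·[1 − (38.404·0.089009 − 11.272·0.00026341)/(27.132)] = 3.09·0.87412 = 2.7010 g/L.

2.70 g/L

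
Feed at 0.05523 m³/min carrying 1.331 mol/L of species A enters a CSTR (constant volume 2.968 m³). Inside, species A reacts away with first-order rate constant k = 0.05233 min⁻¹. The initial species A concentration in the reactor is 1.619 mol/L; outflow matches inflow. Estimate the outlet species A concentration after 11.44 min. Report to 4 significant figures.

0.9132 mol/L

Accumulation = in − out − consumed: V dC/dt = Q C_in − Q C − k V C.
dC/dt = (Q/V) C_in − (Q/V + k) C; effective rate a = Q/V + k = 0.0186085 + 0.05233 = 0.0709385 min⁻¹.
C_ss = Q C_in/(Q + kV) = 0.349146 mol/L; C(t) = C_ss + (C₀ − C_ss) e^(−a t).
C(11.44) = 0.349146 + (1.26985)·e^(−0.0709385·11.44) = 0.349146 + (1.26985)·0.444175 = 0.913184 mol/L.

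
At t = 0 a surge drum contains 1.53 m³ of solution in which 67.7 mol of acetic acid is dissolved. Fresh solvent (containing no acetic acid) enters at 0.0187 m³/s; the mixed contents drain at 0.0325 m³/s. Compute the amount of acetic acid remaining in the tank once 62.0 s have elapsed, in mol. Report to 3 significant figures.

Total volume: dV/dt = Q_in − Q_out = -0.013800 m³/s, so V(t) = 1.53 − 0.013800 t and V(62.0) = 0.67440 m³.
Solute balance: dm/dt = 0 − Q_out C = −Q_out m/V(t).
Separate: dm/m = −Q_out dt/V(t) ⇒ ln(m/m₀) = −(Q_out/(Q_in−Q_out)) ln(V/V₀).
m = m₀ (V₀/V)^(Q_out/(Q_in−Q_out)) = 67.7 × (1.53/0.67440)^(-2.3551) = 9.8337 mol.

9.83 mol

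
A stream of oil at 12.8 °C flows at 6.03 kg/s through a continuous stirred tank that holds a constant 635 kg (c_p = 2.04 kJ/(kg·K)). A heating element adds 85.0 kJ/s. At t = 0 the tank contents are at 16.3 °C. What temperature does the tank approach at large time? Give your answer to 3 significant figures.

First-law balance (no shaft work): M c_p dT/dt = ṁ c_p (T_in − T) + 85.0.
At steady state dT/dt = 0 ⇒ T_ss = T_in + Q̇/(ṁ c_p) = 12.8 + 85.0/(6.03·2.04) = 19.710 °C.

19.7 °C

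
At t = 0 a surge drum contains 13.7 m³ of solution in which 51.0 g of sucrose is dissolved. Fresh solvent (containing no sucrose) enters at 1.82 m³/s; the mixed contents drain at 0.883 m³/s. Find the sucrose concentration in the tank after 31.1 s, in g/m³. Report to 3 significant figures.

0.407 g/m³

Let m(t) be the amount of sucrose. Volume: V(t) = V₀ + (Q_in − Q_out) t = 13.7 + 0.93700 t; V(31.1) = 42.841 m³.
Solute balance: dm/dt = 0 − Q_out C = −Q_out m/V(t).
Separate: dm/m = −Q_out dt/V(t) ⇒ ln(m/m₀) = −(Q_out/(Q_in−Q_out)) ln(V/V₀).
m = m₀ (V₀/V)^(Q_out/(Q_in−Q_out)) = 51.0 × (13.7/42.841)^(0.94237) = 17.417 g.
C = m/V = 17.417/42.841 = 0.40655 g/m³.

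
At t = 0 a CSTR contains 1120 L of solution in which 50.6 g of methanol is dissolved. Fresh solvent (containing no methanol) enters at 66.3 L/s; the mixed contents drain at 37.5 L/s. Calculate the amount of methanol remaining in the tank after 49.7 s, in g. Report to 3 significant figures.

17.3 g

Let m(t) be the amount of methanol. Volume: V(t) = V₀ + (Q_in − Q_out) t = 1120 + 28.800 t; V(49.7) = 2551.4 L.
Species balance (pure solvent in): dm/dt = −Q_out · m/V(t).
Separate: dm/m = −Q_out dt/V(t) ⇒ ln(m/m₀) = −(Q_out/(Q_in−Q_out)) ln(V/V₀).
m = m₀ (V₀/V)^(Q_out/(Q_in−Q_out)) = 50.6 × (1120/2551.4)^(1.3021) = 17.322 g.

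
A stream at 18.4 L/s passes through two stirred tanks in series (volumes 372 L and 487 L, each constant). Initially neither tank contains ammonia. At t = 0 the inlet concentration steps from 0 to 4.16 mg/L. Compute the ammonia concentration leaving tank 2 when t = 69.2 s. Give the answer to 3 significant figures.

3.31 mg/L

Time constants: τᵢ = Vᵢ/Q for each well-mixed tank.
τ₁ = 372/18.4 = 20.217 s; τ₂ = 487/18.4 = 26.467 s.
Solving the cascade with C₁(0)=C₂(0)=0 gives C₂(t) = C_in[1 − (τ₁ e^(−t/τ₁) − τ₂ e^(−t/τ₂))/(τ₁ − τ₂)].
At t = 69.2: e^(−t/τ₁) = 0.032621, e^(−t/τ₂) = 0.073202.
C₂ = 4.16·[1 − (20.217·0.032621 − 26.467·0.073202)/(-6.2500)] = 4.16·0.79553 = 3.3094 mg/L.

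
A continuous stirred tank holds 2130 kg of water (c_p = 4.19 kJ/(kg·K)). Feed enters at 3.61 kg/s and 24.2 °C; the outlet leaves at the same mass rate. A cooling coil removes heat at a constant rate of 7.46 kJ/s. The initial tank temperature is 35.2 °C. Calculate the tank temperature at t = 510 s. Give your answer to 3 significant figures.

Energy balance: M c_p dT/dt = ṁ c_p (T_in − T) − 7.46.
τ = M/ṁ = 590.03 s; T_ss = T_in − Q̇/(ṁ c_p) = 24.2 − 7.46/(3.61·4.19) = 23.707 °C.
T approaches T_ss exponentially: T(t) = T_ss + (T₀ − T_ss) e^(−t/τ).
T(510) = 23.707 + (11.493)·e^(−510/590.03) = 23.707 + (11.493)·0.42132 = 28.549 °C.

28.5 °C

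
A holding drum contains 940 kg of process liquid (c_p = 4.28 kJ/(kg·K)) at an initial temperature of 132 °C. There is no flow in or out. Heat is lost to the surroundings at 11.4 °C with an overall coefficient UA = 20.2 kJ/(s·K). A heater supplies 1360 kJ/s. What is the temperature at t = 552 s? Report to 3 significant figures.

82.1 °C

First-law balance (no shaft work): M c_p dT/dt = −UA(T − T_amb) + Q̇.
dT/dt = (T_ss − T)/τ with T_ss = T_amb + Q̇/UA = 11.4 + 1360/20.2 = 78.727 °C, τ = M c_p/UA = 940·4.28/20.2 = 199.17 s.
This is linear first-order; T(t) = T_ss + (T₀ − T_ss) e^(−t/τ).
T(552) = 78.727 + (53.273)·0.062567 = 82.060 °C.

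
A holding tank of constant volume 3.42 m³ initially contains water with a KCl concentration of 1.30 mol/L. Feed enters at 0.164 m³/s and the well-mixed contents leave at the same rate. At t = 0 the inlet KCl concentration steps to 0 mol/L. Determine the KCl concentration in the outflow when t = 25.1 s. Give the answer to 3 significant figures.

0.390 mol/L

Mass balance on the solute (V constant): V dC/dt = Q(C_in − C).
Time constant τ = V/Q = 3.42/0.164 = 20.854 s.
C approaches C_in exponentially: C(t) = C_in + (C₀ − C_in) e^(−t/τ).
C(25.1) = 0 + (1.30 − 0)·e^(−25.1/20.854) = 0 + (1.3000)·0.30010 = 0.39014 mol/L.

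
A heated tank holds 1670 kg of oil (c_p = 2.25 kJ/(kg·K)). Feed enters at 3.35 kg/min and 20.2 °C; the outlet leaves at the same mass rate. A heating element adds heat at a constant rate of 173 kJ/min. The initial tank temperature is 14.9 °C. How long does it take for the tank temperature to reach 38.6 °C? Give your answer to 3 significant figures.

910 min

M c_p dT/dt = ṁ c_p (T_in − T) + Q̇.
τ = M/ṁ = 498.51 min; T_ss = T_in + Q̇/(ṁ c_p) = 43.152 °C.
T(t) = T_ss + (T₀ − T_ss) e^(−t/τ). Set T = 38.6:
e^(−t/τ) = (38.6 − 43.152)/(14.9 − 43.152) = 0.16112
t = −498.51 · ln(0.16112) = 910.08 min.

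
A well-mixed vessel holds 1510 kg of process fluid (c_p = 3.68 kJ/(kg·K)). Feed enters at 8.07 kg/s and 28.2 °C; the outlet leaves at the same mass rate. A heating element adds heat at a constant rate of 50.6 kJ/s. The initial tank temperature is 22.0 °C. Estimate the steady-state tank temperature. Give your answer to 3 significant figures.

29.9 °C

First-law balance (no shaft work): M c_p dT/dt = ṁ c_p (T_in − T) + 50.6.
At steady state dT/dt = 0 ⇒ T_ss = T_in + Q̇/(ṁ c_p) = 28.2 + 50.6/(8.07·3.68) = 29.904 °C.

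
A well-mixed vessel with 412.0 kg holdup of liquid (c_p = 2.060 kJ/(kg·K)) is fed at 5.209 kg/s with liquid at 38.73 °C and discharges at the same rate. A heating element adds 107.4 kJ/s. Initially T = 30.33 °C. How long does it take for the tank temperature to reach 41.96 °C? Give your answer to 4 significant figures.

Unsteady energy balance on the tank contents: M c_p dT/dt = ṁ c_p (T_in − T) + 107.4.
τ = M/ṁ = 79.0939 s; T_ss = T_in + Q̇/(ṁ c_p) = 48.7388 °C.
T(t) = T_ss + (T₀ − T_ss) e^(−t/τ). Set T = 41.96:
e^(−t/τ) = (41.96 − 48.7388)/(30.33 − 48.7388) = 0.368237
t = −79.0939 · ln(0.368237) = 79.0169 s.

79.02 s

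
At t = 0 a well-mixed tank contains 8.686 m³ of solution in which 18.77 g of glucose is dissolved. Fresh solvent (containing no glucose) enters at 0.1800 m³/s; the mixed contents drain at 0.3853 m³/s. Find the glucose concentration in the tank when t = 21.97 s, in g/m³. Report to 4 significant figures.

1.137 g/m³

Let m(t) be the amount of glucose. Volume: V(t) = V₀ + (Q_in − Q_out) t = 8.686 − 0.205300 t; V(21.97) = 4.17556 m³.
Species balance (pure solvent in): dm/dt = −Q_out · m/V(t).
dm/m = −Q_out dt/(V₀ − 0.205300 t); integrating gives ln(m/m₀) = −(Q_out/(Q_in−Q_out)) ln(V/V₀).
m = m₀ (V₀/V)^(Q_out/(Q_in−Q_out)) = 18.77 × (8.686/4.17556)^(-1.87677) = 4.74739 g.
C = m/V = 4.74739/4.17556 = 1.13695 g/m³.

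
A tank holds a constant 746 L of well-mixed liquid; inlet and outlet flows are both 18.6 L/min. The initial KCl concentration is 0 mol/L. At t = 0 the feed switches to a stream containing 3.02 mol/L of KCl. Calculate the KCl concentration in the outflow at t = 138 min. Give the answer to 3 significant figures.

Unsteady species balance (constant V, well mixed): V dC/dt = Q(C_in − C).
Time constant τ = V/Q = 746/18.6 = 40.108 min.
Integrating: C(t) = C_in + (C₀ − C_in) e^(−t/τ).
C(138) = 3.02 + (0 − 3.02)·e^(−138/40.108) = 3.02 + (-3.0200)·0.032041 = 2.9232 mol/L.

2.92 mol/L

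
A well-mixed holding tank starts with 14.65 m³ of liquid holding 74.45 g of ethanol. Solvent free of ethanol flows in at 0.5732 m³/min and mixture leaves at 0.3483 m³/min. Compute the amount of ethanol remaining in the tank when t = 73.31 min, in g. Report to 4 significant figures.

23.16 g

Let m(t) be the amount of ethanol. Volume: V(t) = V₀ + (Q_in − Q_out) t = 14.65 + 0.224900 t; V(73.31) = 31.1374 m³.
Solute balance: dm/dt = 0 − Q_out C = −Q_out m/V(t).
dm/m = −Q_out dt/(V₀ + 0.224900 t); integrating gives ln(m/m₀) = −(Q_out/(Q_in−Q_out)) ln(V/V₀).
m = m₀ (V₀/V)^(Q_out/(Q_in−Q_out)) = 74.45 × (14.65/31.1374)^(1.54869) = 23.1608 g.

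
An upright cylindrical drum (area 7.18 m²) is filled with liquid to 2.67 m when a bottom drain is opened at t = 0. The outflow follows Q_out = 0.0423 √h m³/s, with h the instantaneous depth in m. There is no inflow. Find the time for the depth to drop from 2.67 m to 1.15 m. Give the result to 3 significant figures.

191 s

A dh/dt = −Q_out = −0.0423 √h.
This is separable: 2 d(√h)/dt = −0.0423/A, so √h = √h₀ − (0.0423/(2A)) t.
t = 2A(√h₀ − √h)/0.0423 = 2·7.18·(√2.67 − √1.15)/0.0423
  = 14.360 × (1.6340 − 1.0724) / 0.0423 = 190.66 s.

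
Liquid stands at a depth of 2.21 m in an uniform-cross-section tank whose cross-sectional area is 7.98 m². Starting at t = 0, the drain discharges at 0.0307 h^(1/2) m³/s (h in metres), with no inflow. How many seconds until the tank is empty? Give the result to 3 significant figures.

773 s

A dh/dt = −Q_out = −0.0307 √h.
Separate and integrate: 2(√h − √h₀) = −(0.0307/A) t.
Tank is empty when √h = 0: t_empty = 2A√h₀/0.0307.
t_empty = 2·7.98·√2.21/0.0307 = 15.960·1.4866/0.0307 = 772.84 s.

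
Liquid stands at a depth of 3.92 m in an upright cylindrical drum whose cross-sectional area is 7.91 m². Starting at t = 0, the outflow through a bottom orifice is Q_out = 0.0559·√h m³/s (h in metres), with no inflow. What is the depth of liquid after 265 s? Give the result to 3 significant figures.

1.09 m

A dh/dt = −Q_out = −0.0559 √h.
Separate and integrate: 2(√h − √h₀) = −(0.0559/A) t.
√h = √3.92 − 0.0559·265/(2·7.91) = 1.9799 − 0.93638 = 1.0435.
h = 1.0435² = 1.0889 m.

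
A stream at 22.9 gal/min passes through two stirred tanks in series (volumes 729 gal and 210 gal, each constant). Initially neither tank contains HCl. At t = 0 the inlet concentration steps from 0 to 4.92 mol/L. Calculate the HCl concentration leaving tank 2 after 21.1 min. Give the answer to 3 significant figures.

1.56 mol/L

Species balance on tank i: dCᵢ/dt = (Cᵢ₋₁ − Cᵢ)/τᵢ with τᵢ = Vᵢ/Q.
τ₁ = 729/22.9 = 31.834 min; τ₂ = 210/22.9 = 9.1703 min.
Tank 1: C₁ = C_in(1 − e^(−t/τ₁)). Tank 2 (τ₁ ≠ τ₂): C₂ = C_in[1 − (τ₁ e^(−t/τ₁) − τ₂ e^(−t/τ₂))/(τ₁ − τ₂)].
At t = 21.1: e^(−t/τ₁) = 0.51540, e^(−t/τ₂) = 0.10017.
C₂ = 4.92·[1 − (31.834·0.51540 − 9.1703·0.10017)/(22.664)] = 4.92·0.31659 = 1.5576 mol/L.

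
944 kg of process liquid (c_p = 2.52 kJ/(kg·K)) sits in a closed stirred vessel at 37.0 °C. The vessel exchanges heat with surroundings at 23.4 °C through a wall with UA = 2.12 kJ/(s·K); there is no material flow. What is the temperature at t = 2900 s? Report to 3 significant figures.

M c_p dT/dt = −UA(T − T_amb).
dT/dt = (T_ss − T)/τ with T_ss = T_amb = 23.400 °C, τ = M c_p/UA = 944·2.52/2.12 = 1122.1 s.
T approaches T_ss exponentially: T(t) = T_ss + (T₀ − T_ss) e^(−t/τ).
T(2900) = 23.400 + (13.600)·0.075441 = 24.426 °C.

24.4 °C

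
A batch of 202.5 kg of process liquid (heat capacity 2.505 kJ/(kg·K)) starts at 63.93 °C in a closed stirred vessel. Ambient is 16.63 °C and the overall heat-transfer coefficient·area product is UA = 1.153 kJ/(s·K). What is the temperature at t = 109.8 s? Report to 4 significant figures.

53.48 °C

Heat balance on the well-mixed liquid: M c_p dT/dt = −UA(T − T_amb).
dT/dt = (T_ss − T)/τ with T_ss = T_amb = 16.6300 °C, τ = M c_p/UA = 202.5·2.505/1.153 = 439.950 s.
T approaches T_ss exponentially: T(t) = T_ss + (T₀ − T_ss) e^(−t/τ).
T(109.8) = 16.6300 + (47.3000)·0.779133 = 53.4830 °C.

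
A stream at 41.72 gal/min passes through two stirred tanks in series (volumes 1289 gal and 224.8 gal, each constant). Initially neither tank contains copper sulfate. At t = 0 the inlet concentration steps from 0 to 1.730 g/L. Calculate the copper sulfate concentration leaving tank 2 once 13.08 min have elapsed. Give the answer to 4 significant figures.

Time constants: τᵢ = Vᵢ/Q for each well-mixed tank.
τ₁ = 1289/41.72 = 30.8965 min; τ₂ = 224.8/41.72 = 5.38830 min.
Solving the cascade with C₁(0)=C₂(0)=0 gives C₂(t) = C_in[1 − (τ₁ e^(−t/τ₁) − τ₂ e^(−t/τ₂))/(τ₁ − τ₂)].
At t = 13.08: e^(−t/τ₁) = 0.654850, e^(−t/τ₂) = 0.0882589.
C₂ = 1.730·[1 − (30.8965·0.654850 − 5.38830·0.0882589)/(25.5081)] = 1.730·0.225465 = 0.390054 g/L.

0.3901 g/L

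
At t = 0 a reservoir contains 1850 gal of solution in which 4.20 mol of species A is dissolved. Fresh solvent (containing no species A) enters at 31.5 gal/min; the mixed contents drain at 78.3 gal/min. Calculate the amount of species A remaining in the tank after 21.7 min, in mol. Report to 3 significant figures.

Let m(t) be the amount of species A. Volume: V(t) = V₀ + (Q_in − Q_out) t = 1850 − 46.800 t; V(21.7) = 834.44 gal.
Species balance (pure solvent in): dm/dt = −Q_out · m/V(t).
Separate: dm/m = −Q_out dt/V(t) ⇒ ln(m/m₀) = −(Q_out/(Q_in−Q_out)) ln(V/V₀).
m = m₀ (V₀/V)^(Q_out/(Q_in−Q_out)) = 4.20 × (1850/834.44)^(-1.6731) = 1.1085 mol.

1.11 mol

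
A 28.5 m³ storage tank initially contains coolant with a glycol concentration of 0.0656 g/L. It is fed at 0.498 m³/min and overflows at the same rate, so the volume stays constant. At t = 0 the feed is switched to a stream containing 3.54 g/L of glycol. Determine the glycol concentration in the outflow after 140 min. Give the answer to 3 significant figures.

3.24 g/L

Accumulation = in − out for the solute gives V dC/dt = Q(C_in − C).
So dC/dt = (C_in − C)/τ with τ = V/Q = 28.5/0.498 = 57.229 min.
Solution: C(t) = C_in + (C₀ − C_in) e^(−t/τ).
C(140) = 3.54 + (0.0656 − 3.54)·e^(−140/57.229) = 3.54 + (-3.4744)·0.086612 = 3.2391 g/L.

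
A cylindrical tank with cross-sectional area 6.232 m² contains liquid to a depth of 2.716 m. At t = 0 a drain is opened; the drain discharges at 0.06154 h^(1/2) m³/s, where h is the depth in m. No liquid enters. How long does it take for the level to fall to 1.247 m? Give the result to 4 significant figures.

A dh/dt = −Q_out = −0.06154 √h.
Separate and integrate: 2(√h − √h₀) = −(0.06154/A) t.
t = 2A(√h₀ − √h)/0.06154 = 2·6.232·(√2.716 − √1.247)/0.06154
  = 12.4640 × (1.64803 − 1.11669) / 0.06154 = 107.614 s.

107.6 s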